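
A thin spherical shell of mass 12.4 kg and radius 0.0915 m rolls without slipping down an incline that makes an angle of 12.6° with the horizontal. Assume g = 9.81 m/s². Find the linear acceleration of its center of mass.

a ≈ 1.28 m/s²

Translation along the incline: Mg sinθ − f = Ma.
Rotation about the center: fR = Iα with I = (2/3)MR². No-slip gives a = αR, so f = (I/R²)a = (2/3)M a.
Substituting: Mg sinθ = (1 + 0.6667)Ma, so a = g sinθ/(1 + 0.6667) = (9.81) sin 12.6° / 1.667 = 1.284 m/s².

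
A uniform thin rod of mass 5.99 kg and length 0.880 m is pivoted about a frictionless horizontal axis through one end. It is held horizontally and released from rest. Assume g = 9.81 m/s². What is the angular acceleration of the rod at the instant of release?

α ≈ 16.7 rad/s²

About the pivot, I = (1/3)ML² = (1/3)(5.99)(0.880)² = 1.546 kg·m².
The weight acts at the center, a distance L/2 = 0.4400 m from the pivot; τ = Mg(L/2) = 25.86 N·m.
α = τ/I = 25.86/1.546 = 16.72 rad/s².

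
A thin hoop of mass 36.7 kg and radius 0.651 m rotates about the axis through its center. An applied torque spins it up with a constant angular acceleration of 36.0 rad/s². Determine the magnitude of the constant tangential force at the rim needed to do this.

I = MR² = (36.7)(0.651)² = 15.55 kg·m².
The required torque is τ = Iα = (15.55)(36.00) = 559.9 N·m.
A tangential force at the rim gives τ = FR, so F = τ/R = 559.9/0.651 = 860.1 N.

F ≈ 860 N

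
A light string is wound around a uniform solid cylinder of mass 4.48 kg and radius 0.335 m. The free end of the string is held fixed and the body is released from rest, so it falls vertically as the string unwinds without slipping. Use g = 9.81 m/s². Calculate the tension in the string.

Translation: Mg − T = Ma. Rotation about the center: TR = Iα with I = ½MR².
With a = αR: T = (I/R²)a = (1/2)M a, so Mg = (1 + 0.5000)Ma.
a = g/(1 + 0.5000) = 9.81/1.500 = 6.540 m/s².
T = 0.5000·M·a = (0.5000)(4.48)(6.540) = 14.65 N.

T ≈ 14.6 N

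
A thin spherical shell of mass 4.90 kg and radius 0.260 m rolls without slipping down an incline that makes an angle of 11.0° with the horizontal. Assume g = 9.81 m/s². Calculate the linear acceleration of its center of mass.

Translation along the incline: Mg sinθ − f = Ma.
Rotation about the center: fR = Iα with I = (2/3)MR². No-slip gives a = αR, so f = (I/R²)a = (2/3)M a.
Substituting: Mg sinθ = (1 + 0.6667)Ma, so a = g sinθ/(1 + 0.6667) = (9.81) sin 11.0° / 1.667 = 1.123 m/s².

a ≈ 1.12 m/s²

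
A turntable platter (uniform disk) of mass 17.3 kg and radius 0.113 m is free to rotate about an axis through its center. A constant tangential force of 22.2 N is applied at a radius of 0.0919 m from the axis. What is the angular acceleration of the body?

I = ½MR² = (1/2)(17.3)(0.113)² = 0.1105 kg·m².
τ = F·r = (22.2)(0.0919) = 2.040 N·m.
From τ = Iα: α = 2.040/0.1105 = 18.47 rad/s².

α ≈ 18.5 rad/s²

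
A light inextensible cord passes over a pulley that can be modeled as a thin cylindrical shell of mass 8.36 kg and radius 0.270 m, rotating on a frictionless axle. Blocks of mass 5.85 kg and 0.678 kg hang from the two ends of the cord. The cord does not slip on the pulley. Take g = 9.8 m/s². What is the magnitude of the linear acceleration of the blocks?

I = MR² = (8.36)(0.270)² = 0.6094 kg·m².
Heavier block: m₁g − T₁ = m₁a. Lighter block: T₂ − m₂g = m₂a.
Pulley: (T₁ − T₂)R = Iα = I(a/R), so T₁ − T₂ = (I/R²)a = 1·M_p a = 8.360·a.
Adding the three: (m₁ − m₂)g = (m₁ + m₂ + 8.360)a, so a = (5.85 − 0.678)(9.8)/(5.85 + 0.678 + 8.360) = 3.404 m/s².

a ≈ 3.40 m/s²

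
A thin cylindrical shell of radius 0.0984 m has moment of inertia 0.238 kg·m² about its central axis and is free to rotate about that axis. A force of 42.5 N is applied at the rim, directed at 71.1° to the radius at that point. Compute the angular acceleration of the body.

Only the tangential component produces torque: τ = F R sinθ = (42.5)(0.0984) sin 71.1° = 3.957 N·m.
Newton's second law for rotation, τ = Iα, gives α = τ/I = 3.957/0.2380 = 16.62 rad/s².

α ≈ 16.6 rad/s²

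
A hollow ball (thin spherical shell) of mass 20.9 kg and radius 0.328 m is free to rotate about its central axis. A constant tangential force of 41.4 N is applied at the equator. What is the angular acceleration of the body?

I = (2/3)MR² = (2/3)(20.9)(0.328)² = 1.499 kg·m².
τ = F R = (41.4)(0.328) = 13.58 N·m.
Newton's second law for rotation, τ = Iα, gives α = τ/I = 13.58/1.499 = 9.059 rad/s².

α ≈ 9.06 rad/s²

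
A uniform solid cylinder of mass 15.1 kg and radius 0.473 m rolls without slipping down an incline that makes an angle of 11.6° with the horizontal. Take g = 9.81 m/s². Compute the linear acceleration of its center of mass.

Translation along the incline: Mg sinθ − f = Ma.
Rotation about the center: fR = Iα with I = ½MR². No-slip gives a = αR, so f = (I/R²)a = (1/2)M a.
Substituting: Mg sinθ = (1 + 0.5000)Ma, so a = g sinθ/(1 + 0.5000) = (9.81) sin 11.6° / 1.500 = 1.315 m/s².

a ≈ 1.32 m/s²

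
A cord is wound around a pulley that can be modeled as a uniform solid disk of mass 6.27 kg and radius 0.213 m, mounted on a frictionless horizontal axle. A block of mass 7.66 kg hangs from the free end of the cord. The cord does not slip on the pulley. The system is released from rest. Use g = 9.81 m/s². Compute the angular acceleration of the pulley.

α ≈ 32.7 rad/s²

I = ½MR² = (1/2)(6.27)(0.213)² = 0.1422 kg·m².
Block: mg − T = ma. Pulley: TR = Iα. No-slip: a = αR, so T = (I/R²)a = 3.135·a.
Then mg = (m + 3.135)a, so a = (7.66)(9.81)/(7.66 + 3.135) = 6.961 m/s².
α = a/R = 6.961/0.213 = 32.68 rad/s².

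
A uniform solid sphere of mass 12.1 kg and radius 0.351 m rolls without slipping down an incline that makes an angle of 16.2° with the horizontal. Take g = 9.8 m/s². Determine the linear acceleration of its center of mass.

a ≈ 1.95 m/s²

Translation along the incline: Mg sinθ − f = Ma.
Rotation about the center: fR = Iα with I = (2/5)MR². No-slip gives a = αR, so f = (I/R²)a = (2/5)M a.
Substituting: Mg sinθ = (1 + 0.4000)Ma, so a = g sinθ/(1 + 0.4000) = (9.8) sin 16.2° / 1.400 = 1.953 m/s².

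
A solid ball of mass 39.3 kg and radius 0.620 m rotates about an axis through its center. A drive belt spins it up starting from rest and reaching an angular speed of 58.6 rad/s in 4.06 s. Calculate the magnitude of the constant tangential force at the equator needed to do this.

I = (2/5)MR² = (2/5)(39.3)(0.620)² = 6.043 kg·m².
α = Δω/Δt = (58.6 − 0)/4.06 = 14.43 rad/s².
The required torque is τ = Iα = (6.043)(14.43) = 87.22 N·m.
A tangential force at the equator gives τ = FR, so F = τ/R = 87.22/0.620 = 140.7 N.

F ≈ 141 N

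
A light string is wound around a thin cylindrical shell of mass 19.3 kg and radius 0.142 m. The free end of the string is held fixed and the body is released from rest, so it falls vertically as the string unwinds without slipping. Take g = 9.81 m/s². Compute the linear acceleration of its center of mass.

a ≈ 4.91 m/s²

Translation: Mg − T = Ma. Rotation about the center: TR = Iα with I = MR².
With a = αR: T = (I/R²)a = M a, so Mg = (1 + 1.000)Ma.
a = g/(1 + 1.000) = 9.81/2.000 = 4.905 m/s².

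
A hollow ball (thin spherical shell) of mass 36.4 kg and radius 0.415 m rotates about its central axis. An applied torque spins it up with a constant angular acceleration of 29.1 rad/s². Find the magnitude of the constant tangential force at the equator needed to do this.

I = (2/3)MR² = (2/3)(36.4)(0.415)² = 4.179 kg·m².
The required torque is τ = Iα = (4.179)(29.10) = 121.6 N·m.
A tangential force at the equator gives τ = FR, so F = τ/R = 121.6/0.415 = 293.1 N.

F ≈ 293 N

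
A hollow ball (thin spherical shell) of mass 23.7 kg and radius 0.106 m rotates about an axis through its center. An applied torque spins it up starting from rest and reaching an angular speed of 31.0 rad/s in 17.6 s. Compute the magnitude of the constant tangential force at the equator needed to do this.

I = (2/3)MR² = (2/3)(23.7)(0.106)² = 0.1775 kg·m².
α = Δω/Δt = (31.0 − 0)/17.6 = 1.761 rad/s².
The required torque is τ = Iα = (0.1775)(1.761) = 0.3127 N·m.
A tangential force at the equator gives τ = FR, so F = τ/R = 0.3127/0.106 = 2.950 N.

F ≈ 2.95 N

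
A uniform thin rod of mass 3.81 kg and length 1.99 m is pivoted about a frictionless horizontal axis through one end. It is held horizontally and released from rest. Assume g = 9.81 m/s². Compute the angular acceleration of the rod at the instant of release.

About the pivot, I = (1/3)ML² = (1/3)(3.81)(1.99)² = 5.029 kg·m².
The weight acts at the center, a distance L/2 = 0.9950 m from the pivot; τ = Mg(L/2) = 37.19 N·m.
α = τ/I = 37.19/5.029 = 7.394 rad/s².
(Equivalently α = (3g/(2L)) = 7.394 rad/s².)

α ≈ 7.39 rad/s²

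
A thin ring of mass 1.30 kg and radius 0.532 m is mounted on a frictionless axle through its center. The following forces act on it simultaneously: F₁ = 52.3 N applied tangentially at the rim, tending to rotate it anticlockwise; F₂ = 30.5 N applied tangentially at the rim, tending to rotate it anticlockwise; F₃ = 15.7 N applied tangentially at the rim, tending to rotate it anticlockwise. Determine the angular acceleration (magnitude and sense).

α ≈ 142 rad/s², anticlockwise

I = MR² = (1.30)(0.532)² = 0.3679 kg·m².
Taking anticlockwise as positive: τ₁ = +(52.3)(0.532) = +27.82 N·m; τ₂ = +(30.5)(0.532) = +16.23 N·m; τ₃ = +(15.7)(0.532) = +8.352 N·m.
Net torque τ = 52.40 N·m.
α = τ/I = 52.40/0.3679 = 142.4 rad/s².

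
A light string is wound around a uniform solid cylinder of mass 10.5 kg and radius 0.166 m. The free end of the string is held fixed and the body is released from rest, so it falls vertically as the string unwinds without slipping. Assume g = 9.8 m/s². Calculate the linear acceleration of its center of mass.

Translation: Mg − T = Ma. Rotation about the center: TR = Iα with I = ½MR².
With a = αR: T = (I/R²)a = (1/2)M a, so Mg = (1 + 0.5000)Ma.
a = g/(1 + 0.5000) = 9.8/1.500 = 6.533 m/s².

a ≈ 6.53 m/s²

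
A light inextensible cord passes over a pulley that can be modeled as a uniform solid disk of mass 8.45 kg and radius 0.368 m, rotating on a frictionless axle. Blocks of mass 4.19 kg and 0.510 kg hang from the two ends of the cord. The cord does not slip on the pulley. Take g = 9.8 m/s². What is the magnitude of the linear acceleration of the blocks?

I = ½MR² = (1/2)(8.45)(0.368)² = 0.5722 kg·m².
Heavier block: m₁g − T₁ = m₁a. Lighter block: T₂ − m₂g = m₂a.
Pulley: (T₁ − T₂)R = Iα = I(a/R), so T₁ − T₂ = (I/R²)a = (1/2)M_p a = 4.225·a.
Adding the three: (m₁ − m₂)g = (m₁ + m₂ + 4.225)a, so a = (4.19 − 0.510)(9.8)/(4.19 + 0.510 + 4.225) = 4.041 m/s².

a ≈ 4.04 m/s²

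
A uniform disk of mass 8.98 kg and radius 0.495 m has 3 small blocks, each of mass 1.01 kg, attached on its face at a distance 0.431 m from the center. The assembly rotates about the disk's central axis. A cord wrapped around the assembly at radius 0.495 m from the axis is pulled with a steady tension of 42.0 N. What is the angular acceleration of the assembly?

I_disk = ½MR² = ½(8.98)(0.495)² = 1.100 kg·m².
I_blocks = 3·m·r² = 3(1.01)(0.431)² = 0.5629 kg·m².
Total I = 1.663 kg·m².
τ = F r = (42.0)(0.495) = 20.79 N·m.
α = τ/I = 20.79/1.663 = 12.50 rad/s².

α ≈ 12.5 rad/s²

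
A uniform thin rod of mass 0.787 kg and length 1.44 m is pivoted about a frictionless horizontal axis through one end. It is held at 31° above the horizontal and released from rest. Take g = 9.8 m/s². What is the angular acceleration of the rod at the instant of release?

α ≈ 8.75 rad/s²

About the pivot, I = (1/3)ML² = (1/3)(0.787)(1.44)² = 0.5440 kg·m².
The weight acts at the center, a distance L/2 = 0.7200 m from the pivot; τ = Mg(L/2) cos 31° = 4.760 N·m.
α = τ/I = 4.760/0.5440 = 8.750 rad/s².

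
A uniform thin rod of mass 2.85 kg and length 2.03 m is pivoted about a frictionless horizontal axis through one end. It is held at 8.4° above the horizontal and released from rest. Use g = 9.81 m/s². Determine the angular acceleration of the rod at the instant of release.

About the pivot, I = (1/3)ML² = (1/3)(2.85)(2.03)² = 3.915 kg·m².
The weight acts at the center, a distance L/2 = 1.015 m from the pivot; τ = Mg(L/2) cos 8.4° = 28.07 N·m.
α = τ/I = 28.07/3.915 = 7.171 rad/s².

α ≈ 7.17 rad/s²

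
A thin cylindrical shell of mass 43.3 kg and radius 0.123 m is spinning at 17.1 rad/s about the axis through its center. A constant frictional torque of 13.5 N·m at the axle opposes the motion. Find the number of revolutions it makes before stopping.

≈ 1.13 revolutions

I = MR² = (43.3)(0.123)² = 0.6551 kg·m².
The net torque has magnitude 13.5 N·m, opposing ω.
|α| = τ/I = 13.50/0.6551 = 20.61 rad/s² (deceleration).
ω² = ω₀² − 2|α|θ with ω = 0 ⇒ θ = ω₀²/(2|α|) = 7.095 rad = 1.129 rev.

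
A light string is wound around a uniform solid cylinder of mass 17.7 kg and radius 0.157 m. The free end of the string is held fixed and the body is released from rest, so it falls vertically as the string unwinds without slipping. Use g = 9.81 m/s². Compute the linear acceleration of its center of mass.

a ≈ 6.54 m/s²

Translation: Mg − T = Ma. Rotation about the center: TR = Iα with I = ½MR².
With a = αR: T = (I/R²)a = (1/2)M a, so Mg = (1 + 0.5000)Ma.
a = g/(1 + 0.5000) = 9.81/1.500 = 6.540 m/s².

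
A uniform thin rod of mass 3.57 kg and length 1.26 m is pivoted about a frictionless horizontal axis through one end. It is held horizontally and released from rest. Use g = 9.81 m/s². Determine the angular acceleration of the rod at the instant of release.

About the pivot, I = (1/3)ML² = (1/3)(3.57)(1.26)² = 1.889 kg·m².
The weight acts at the center, a distance L/2 = 0.6300 m from the pivot; τ = Mg(L/2) = 22.06 N·m.
α = τ/I = 22.06/1.889 = 11.68 rad/s².

α ≈ 11.7 rad/s²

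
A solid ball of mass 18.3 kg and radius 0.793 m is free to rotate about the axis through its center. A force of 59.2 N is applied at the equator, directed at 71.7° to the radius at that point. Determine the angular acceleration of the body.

α ≈ 9.68 rad/s²

I = (2/5)MR² = (2/5)(18.3)(0.793)² = 4.603 kg·m².
Only the tangential component produces torque: τ = F R sinθ = (59.2)(0.793) sin 71.7° = 44.57 N·m.
From τ = Iα: α = 44.57/4.603 = 9.683 rad/s².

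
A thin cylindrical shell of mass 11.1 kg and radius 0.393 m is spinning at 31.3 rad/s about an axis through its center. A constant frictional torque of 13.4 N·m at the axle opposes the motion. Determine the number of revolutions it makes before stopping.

I = MR² = (11.1)(0.393)² = 1.714 kg·m².
The net torque has magnitude 13.4 N·m, opposing ω.
|α| = τ/I = 13.40/1.714 = 7.816 rad/s² (deceleration).
ω² = ω₀² − 2|α|θ with ω = 0 ⇒ θ = ω₀²/(2|α|) = 62.67 rad = 9.974 rev.

≈ 9.97 revolutions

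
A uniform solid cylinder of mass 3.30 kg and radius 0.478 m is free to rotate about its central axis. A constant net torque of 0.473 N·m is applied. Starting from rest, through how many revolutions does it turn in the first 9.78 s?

≈ 9.55 revolutions

I = ½MR² = (1/2)(3.30)(0.478)² = 0.3770 kg·m².
α = τ/I = 0.473/0.3770 = 1.255 rad/s².
θ = ½αt² = ½(1.255)(9.78)² = 60.00 rad.
Revolutions = θ/(2π) = 9.550.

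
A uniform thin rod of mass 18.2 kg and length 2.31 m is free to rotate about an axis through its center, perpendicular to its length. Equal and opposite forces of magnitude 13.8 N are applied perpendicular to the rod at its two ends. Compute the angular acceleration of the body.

α ≈ 3.94 rad/s²

I = (1/12)ML² = (1/12)(18.2)(2.31)² = 8.093 kg·m².
The couple gives τ = F·(L/2) + F·(L/2) = F L = (13.8)(2.31) = 31.88 N·m.
From τ = Iα: α = 31.88/8.093 = 3.939 rad/s².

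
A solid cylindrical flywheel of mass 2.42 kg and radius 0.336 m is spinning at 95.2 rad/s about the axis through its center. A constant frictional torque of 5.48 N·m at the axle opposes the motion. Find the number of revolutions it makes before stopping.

≈ 18.0 revolutions

I = ½MR² = (1/2)(2.42)(0.336)² = 0.1366 kg·m².
The net torque has magnitude 5.48 N·m, opposing ω.
|α| = τ/I = 5.480/0.1366 = 40.12 rad/s² (deceleration).
ω² = ω₀² − 2|α|θ with ω = 0 ⇒ θ = ω₀²/(2|α|) = 113.0 rad = 17.98 rev.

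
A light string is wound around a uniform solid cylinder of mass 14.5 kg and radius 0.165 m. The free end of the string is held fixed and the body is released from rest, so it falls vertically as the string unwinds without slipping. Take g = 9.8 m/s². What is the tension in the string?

Translation: Mg − T = Ma. Rotation about the center: TR = Iα with I = ½MR².
With a = αR: T = (I/R²)a = (1/2)M a, so Mg = (1 + 0.5000)Ma.
a = g/(1 + 0.5000) = 9.8/1.500 = 6.533 m/s².
T = 0.5000·M·a = (0.5000)(14.5)(6.533) = 47.37 N.

T ≈ 47.4 N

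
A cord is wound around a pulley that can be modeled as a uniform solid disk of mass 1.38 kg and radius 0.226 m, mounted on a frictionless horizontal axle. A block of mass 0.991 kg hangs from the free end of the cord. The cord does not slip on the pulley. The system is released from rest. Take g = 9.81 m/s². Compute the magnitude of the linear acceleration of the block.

I = ½MR² = (1/2)(1.38)(0.226)² = 0.03524 kg·m².
Block: mg − T = ma. Pulley: TR = Iα. No-slip: a = αR, so T = (I/R²)a = 0.6900·a.
Then mg = (m + 0.6900)a, so a = (0.991)(9.81)/(0.991 + 0.6900) = 5.783 m/s².

a ≈ 5.78 m/s²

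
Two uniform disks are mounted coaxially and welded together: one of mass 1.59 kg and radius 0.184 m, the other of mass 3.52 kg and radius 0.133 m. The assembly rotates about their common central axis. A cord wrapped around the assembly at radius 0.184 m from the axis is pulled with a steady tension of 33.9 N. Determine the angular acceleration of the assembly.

I = ½M₁R₁² + ½M₂R₂² = ½(1.59)(0.184)² + ½(3.52)(0.133)² = 0.05805 kg·m².
τ = F r = (33.9)(0.184) = 6.238 N·m.
α = τ/I = 6.238/0.05805 = 107.5 rad/s².

α ≈ 107 rad/s²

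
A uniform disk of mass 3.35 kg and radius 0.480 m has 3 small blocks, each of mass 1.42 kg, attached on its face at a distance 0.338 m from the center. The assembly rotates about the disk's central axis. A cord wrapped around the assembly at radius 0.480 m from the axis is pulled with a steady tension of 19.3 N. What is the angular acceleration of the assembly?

I_disk = ½MR² = ½(3.35)(0.480)² = 0.3859 kg·m².
I_blocks = 3·m·r² = 3(1.42)(0.338)² = 0.4867 kg·m².
Total I = 0.8726 kg·m².
τ = F r = (19.3)(0.480) = 9.264 N·m.
α = τ/I = 9.264/0.8726 = 10.62 rad/s².

α ≈ 10.6 rad/s²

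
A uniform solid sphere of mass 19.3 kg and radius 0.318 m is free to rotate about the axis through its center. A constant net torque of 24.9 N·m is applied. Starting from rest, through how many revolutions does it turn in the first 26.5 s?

≈ 1780 revolutions

I = (2/5)MR² = (2/5)(19.3)(0.318)² = 0.7807 kg·m².
α = τ/I = 24.9/0.7807 = 31.90 rad/s².
θ = ½αt² = ½(31.90)(26.5)² = 11200 rad.
Revolutions = θ/(2π) = 1782.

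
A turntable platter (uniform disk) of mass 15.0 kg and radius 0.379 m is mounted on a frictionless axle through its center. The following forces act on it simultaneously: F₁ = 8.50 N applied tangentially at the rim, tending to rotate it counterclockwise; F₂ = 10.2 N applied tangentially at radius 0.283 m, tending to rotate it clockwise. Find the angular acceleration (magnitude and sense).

α ≈ 0.311 rad/s², counterclockwise

I = ½MR² = (1/2)(15.0)(0.379)² = 1.077 kg·m².
Taking counterclockwise as positive: τ₁ = +(8.50)(0.379) = +3.221 N·m; τ₂ = −(10.2)(0.283) = −2.887 N·m.
Net torque τ = 0.3349 N·m.
α = τ/I = 0.3349/1.077 = 0.3109 rad/s².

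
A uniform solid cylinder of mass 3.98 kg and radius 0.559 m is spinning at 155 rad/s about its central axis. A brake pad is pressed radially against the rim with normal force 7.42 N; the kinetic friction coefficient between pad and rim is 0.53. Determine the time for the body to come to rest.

t ≈ 43.8 s

I = ½MR² = (1/2)(3.98)(0.559)² = 0.6218 kg·m².
Friction force f = μN = (0.53)(7.42) = 3.933 N at the rim; torque magnitude τ = fR = 2.198 N·m, opposing ω.
|α| = τ/I = 2.198/0.6218 = 3.535 rad/s² (deceleration).
0 = ω₀ − |α|t ⇒ t = ω₀/|α| = 155/3.535 = 43.84 s.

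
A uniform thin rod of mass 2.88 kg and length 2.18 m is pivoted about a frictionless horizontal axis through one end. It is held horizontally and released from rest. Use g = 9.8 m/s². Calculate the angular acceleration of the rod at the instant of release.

About the pivot, I = (1/3)ML² = (1/3)(2.88)(2.18)² = 4.562 kg·m².
The weight acts at the center, a distance L/2 = 1.090 m from the pivot; τ = Mg(L/2) = 30.76 N·m.
α = τ/I = 30.76/4.562 = 6.743 rad/s².
(Equivalently α = (3g/(2L)) = 6.743 rad/s².)

α ≈ 6.74 rad/s²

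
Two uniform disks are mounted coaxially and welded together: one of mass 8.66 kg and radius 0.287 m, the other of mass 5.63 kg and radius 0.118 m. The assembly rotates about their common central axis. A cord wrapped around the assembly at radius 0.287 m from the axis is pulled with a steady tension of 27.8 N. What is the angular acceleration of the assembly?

I = ½M₁R₁² + ½M₂R₂² = ½(8.66)(0.287)² + ½(5.63)(0.118)² = 0.3959 kg·m².
τ = F r = (27.8)(0.287) = 7.979 N·m.
α = τ/I = 7.979/0.3959 = 20.16 rad/s².

α ≈ 20.2 rad/s²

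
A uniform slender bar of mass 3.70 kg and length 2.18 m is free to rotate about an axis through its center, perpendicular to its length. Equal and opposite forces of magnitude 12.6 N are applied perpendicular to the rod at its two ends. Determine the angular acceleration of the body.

I = (1/12)ML² = (1/12)(3.70)(2.18)² = 1.465 kg·m².
The couple gives τ = F·(L/2) + F·(L/2) = F L = (12.6)(2.18) = 27.47 N·m.
From τ = Iα: α = 27.47/1.465 = 18.75 rad/s².

α ≈ 18.7 rad/s²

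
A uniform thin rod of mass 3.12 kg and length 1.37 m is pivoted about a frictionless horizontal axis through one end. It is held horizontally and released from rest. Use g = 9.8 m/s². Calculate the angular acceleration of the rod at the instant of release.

α ≈ 10.7 rad/s²

About the pivot, I = (1/3)ML² = (1/3)(3.12)(1.37)² = 1.952 kg·m².
The weight acts at the center, a distance L/2 = 0.6850 m from the pivot; τ = Mg(L/2) = 20.94 N·m.
α = τ/I = 20.94/1.952 = 10.73 rad/s².
(Equivalently α = (3g/(2L)) = 10.73 rad/s².)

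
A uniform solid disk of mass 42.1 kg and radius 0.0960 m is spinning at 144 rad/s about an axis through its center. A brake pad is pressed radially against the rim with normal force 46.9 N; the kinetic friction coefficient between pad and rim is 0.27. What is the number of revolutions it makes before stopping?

≈ 263 revolutions

I = ½MR² = (1/2)(42.1)(0.0960)² = 0.1940 kg·m².
Friction force f = μN = (0.27)(46.9) = 12.66 N at the rim; torque magnitude τ = fR = 1.216 N·m, opposing ω.
|α| = τ/I = 1.216/0.1940 = 6.266 rad/s² (deceleration).
ω² = ω₀² − 2|α|θ with ω = 0 ⇒ θ = ω₀²/(2|α|) = 1655 rad = 263.3 rev.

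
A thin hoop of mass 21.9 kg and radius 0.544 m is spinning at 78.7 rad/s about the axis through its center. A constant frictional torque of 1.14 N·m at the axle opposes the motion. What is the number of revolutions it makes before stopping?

I = MR² = (21.9)(0.544)² = 6.481 kg·m².
The net torque has magnitude 1.14 N·m, opposing ω.
|α| = τ/I = 1.140/6.481 = 0.1759 rad/s² (deceleration).
ω² = ω₀² − 2|α|θ with ω = 0 ⇒ θ = ω₀²/(2|α|) = 17610 rad = 2802 rev.

≈ 2800 revolutions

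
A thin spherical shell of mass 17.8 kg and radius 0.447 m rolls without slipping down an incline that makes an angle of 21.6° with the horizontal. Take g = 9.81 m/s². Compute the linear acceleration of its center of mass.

a ≈ 2.17 m/s²

Translation along the incline: Mg sinθ − f = Ma.
Rotation about the center: fR = Iα with I = (2/3)MR². No-slip gives a = αR, so f = (I/R²)a = (2/3)M a.
Substituting: Mg sinθ = (1 + 0.6667)Ma, so a = g sinθ/(1 + 0.6667) = (9.81) sin 21.6° / 1.667 = 2.167 m/s².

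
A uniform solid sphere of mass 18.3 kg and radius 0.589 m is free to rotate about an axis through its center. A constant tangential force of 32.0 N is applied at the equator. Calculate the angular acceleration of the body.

α ≈ 7.42 rad/s²

I = (2/5)MR² = (2/5)(18.3)(0.589)² = 2.539 kg·m².
τ = F R = (32.0)(0.589) = 18.85 N·m.
Newton's second law for rotation, τ = Iα, gives α = τ/I = 18.85/2.539 = 7.422 rad/s².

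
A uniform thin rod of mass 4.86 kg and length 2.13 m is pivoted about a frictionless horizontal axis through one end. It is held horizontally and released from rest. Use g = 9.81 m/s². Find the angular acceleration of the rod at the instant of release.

α ≈ 6.91 rad/s²

About the pivot, I = (1/3)ML² = (1/3)(4.86)(2.13)² = 7.350 kg·m².
The weight acts at the center, a distance L/2 = 1.065 m from the pivot; τ = Mg(L/2) = 50.78 N·m.
α = τ/I = 50.78/7.350 = 6.908 rad/s².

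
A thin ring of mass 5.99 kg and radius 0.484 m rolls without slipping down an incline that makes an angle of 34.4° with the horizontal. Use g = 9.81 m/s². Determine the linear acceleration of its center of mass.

a ≈ 2.77 m/s²

Translation along the incline: Mg sinθ − f = Ma.
Rotation about the center: fR = Iα with I = MR². No-slip gives a = αR, so f = (I/R²)a = M a.
Substituting: Mg sinθ = (1 + 1.000)Ma, so a = g sinθ/(1 + 1.000) = (9.81) sin 34.4° / 2.000 = 2.771 m/s².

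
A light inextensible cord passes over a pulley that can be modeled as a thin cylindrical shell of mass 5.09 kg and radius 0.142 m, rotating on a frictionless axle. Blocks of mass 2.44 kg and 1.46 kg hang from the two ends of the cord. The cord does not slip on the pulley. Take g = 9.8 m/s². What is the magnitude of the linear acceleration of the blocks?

a ≈ 1.07 m/s²

I = MR² = (5.09)(0.142)² = 0.1026 kg·m².
Heavier block: m₁g − T₁ = m₁a. Lighter block: T₂ − m₂g = m₂a.
Pulley: (T₁ − T₂)R = Iα = I(a/R), so T₁ − T₂ = (I/R²)a = 1·M_p a = 5.090·a.
Adding the three: (m₁ − m₂)g = (m₁ + m₂ + 5.090)a, so a = (2.44 − 1.46)(9.8)/(2.44 + 1.46 + 5.090) = 1.068 m/s².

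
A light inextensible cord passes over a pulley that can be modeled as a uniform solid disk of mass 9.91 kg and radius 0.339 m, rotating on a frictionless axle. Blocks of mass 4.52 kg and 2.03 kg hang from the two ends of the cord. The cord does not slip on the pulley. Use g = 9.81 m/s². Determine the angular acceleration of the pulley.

α ≈ 6.26 rad/s²

I = ½MR² = (1/2)(9.91)(0.339)² = 0.5694 kg·m².
Heavier block: m₁g − T₁ = m₁a. Lighter block: T₂ − m₂g = m₂a.
Pulley: (T₁ − T₂)R = Iα = I(a/R), so T₁ − T₂ = (I/R²)a = (1/2)M_p a = 4.955·a.
Adding the three: (m₁ − m₂)g = (m₁ + m₂ + 4.955)a, so a = (4.52 − 2.03)(9.81)/(4.52 + 2.03 + 4.955) = 2.123 m/s².
α = a/R = 2.123/0.339 = 6.263 rad/s².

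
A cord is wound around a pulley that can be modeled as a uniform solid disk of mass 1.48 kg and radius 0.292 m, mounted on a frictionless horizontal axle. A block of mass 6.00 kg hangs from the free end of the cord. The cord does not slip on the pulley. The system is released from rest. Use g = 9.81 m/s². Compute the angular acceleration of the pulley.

α ≈ 29.9 rad/s²

I = ½MR² = (1/2)(1.48)(0.292)² = 0.06310 kg·m².
Block: mg − T = ma. Pulley: TR = Iα. No-slip: a = αR, so T = (I/R²)a = 0.7400·a.
Then mg = (m + 0.7400)a, so a = (6.00)(9.81)/(6.00 + 0.7400) = 8.733 m/s².
α = a/R = 8.733/0.292 = 29.91 rad/s².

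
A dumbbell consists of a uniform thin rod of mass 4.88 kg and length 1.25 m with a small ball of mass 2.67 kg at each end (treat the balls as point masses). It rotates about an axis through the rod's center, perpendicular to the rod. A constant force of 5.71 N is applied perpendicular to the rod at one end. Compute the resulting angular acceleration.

I_rod = (1/12)ML² = (1/12)(4.88)(1.25)² = 0.6354 kg·m².
I_balls = 2·m·(L/2)² = 2(2.67)(0.6250)² = 2.086 kg·m².
Total I = 2.721 kg·m².
τ = F·(L/2) = (5.71)(0.625) = 3.569 N·m.
α = τ/I = 3.569/2.721 = 1.311 rad/s².

α ≈ 1.31 rad/s²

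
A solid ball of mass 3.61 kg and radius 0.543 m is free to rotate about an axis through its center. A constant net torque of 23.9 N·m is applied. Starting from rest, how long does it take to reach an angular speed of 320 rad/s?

t ≈ 5.70 s

I = (2/5)MR² = (2/5)(3.61)(0.543)² = 0.4258 kg·m².
α = τ/I = 23.9/0.4258 = 56.13 rad/s².
ω = αt ⇒ t = ω/α = 320/56.13 = 5.701 s.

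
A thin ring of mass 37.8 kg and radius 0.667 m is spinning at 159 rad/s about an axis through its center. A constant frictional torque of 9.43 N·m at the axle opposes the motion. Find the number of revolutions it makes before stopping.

≈ 3590 revolutions

I = MR² = (37.8)(0.667)² = 16.82 kg·m².
The net torque has magnitude 9.43 N·m, opposing ω.
|α| = τ/I = 9.430/16.82 = 0.5607 rad/s² (deceleration).
ω² = ω₀² − 2|α|θ with ω = 0 ⇒ θ = ω₀²/(2|α|) = 22540 rad = 3588 rev.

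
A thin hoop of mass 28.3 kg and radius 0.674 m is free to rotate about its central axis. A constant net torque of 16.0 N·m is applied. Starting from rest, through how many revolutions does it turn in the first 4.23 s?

I = MR² = (28.3)(0.674)² = 12.86 kg·m².
α = τ/I = 16.0/12.86 = 1.245 rad/s².
θ = ½αt² = ½(1.245)(4.23)² = 11.13 rad.
Revolutions = θ/(2π) = 1.772.

≈ 1.77 revolutions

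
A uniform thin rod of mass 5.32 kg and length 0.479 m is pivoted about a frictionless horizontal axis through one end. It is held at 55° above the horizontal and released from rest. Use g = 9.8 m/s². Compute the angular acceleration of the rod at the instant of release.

About the pivot, I = (1/3)ML² = (1/3)(5.32)(0.479)² = 0.4069 kg·m².
The weight acts at the center, a distance L/2 = 0.2395 m from the pivot; τ = Mg(L/2) cos 55° = 7.162 N·m.
α = τ/I = 7.162/0.4069 = 17.60 rad/s².

α ≈ 17.6 rad/s²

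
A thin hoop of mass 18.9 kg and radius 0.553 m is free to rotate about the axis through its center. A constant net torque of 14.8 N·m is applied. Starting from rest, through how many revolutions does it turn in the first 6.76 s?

≈ 9.31 revolutions

I = MR² = (18.9)(0.553)² = 5.780 kg·m².
α = τ/I = 14.8/5.780 = 2.561 rad/s².
θ = ½αt² = ½(2.561)(6.76)² = 58.51 rad.
Revolutions = θ/(2π) = 9.312.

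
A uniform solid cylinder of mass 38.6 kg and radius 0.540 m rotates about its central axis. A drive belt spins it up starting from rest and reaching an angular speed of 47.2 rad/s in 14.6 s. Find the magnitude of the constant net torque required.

I = ½MR² = (1/2)(38.6)(0.540)² = 5.628 kg·m².
α = Δω/Δt = (47.2 − 0)/14.6 = 3.233 rad/s².
τ = Iα = (5.628)(3.233) = 18.19 N·m.

τ ≈ 18.2 N·m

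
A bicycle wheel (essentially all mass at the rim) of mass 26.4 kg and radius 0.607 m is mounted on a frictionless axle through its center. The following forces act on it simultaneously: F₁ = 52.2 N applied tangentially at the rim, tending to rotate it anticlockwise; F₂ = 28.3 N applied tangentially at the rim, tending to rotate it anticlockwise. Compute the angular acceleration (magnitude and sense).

α ≈ 5.02 rad/s², anticlockwise

I = MR² = (26.4)(0.607)² = 9.727 kg·m².
Taking anticlockwise as positive: τ₁ = +(52.2)(0.607) = +31.69 N·m; τ₂ = +(28.3)(0.607) = +17.18 N·m.
Net torque τ = 48.86 N·m.
α = τ/I = 48.86/9.727 = 5.023 rad/s².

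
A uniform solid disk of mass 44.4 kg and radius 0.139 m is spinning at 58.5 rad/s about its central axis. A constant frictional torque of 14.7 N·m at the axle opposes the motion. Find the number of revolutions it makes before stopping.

≈ 7.95 revolutions

I = ½MR² = (1/2)(44.4)(0.139)² = 0.4289 kg·m².
The net torque has magnitude 14.7 N·m, opposing ω.
|α| = τ/I = 14.70/0.4289 = 34.27 rad/s² (deceleration).
ω² = ω₀² − 2|α|θ with ω = 0 ⇒ θ = ω₀²/(2|α|) = 49.93 rad = 7.946 rev.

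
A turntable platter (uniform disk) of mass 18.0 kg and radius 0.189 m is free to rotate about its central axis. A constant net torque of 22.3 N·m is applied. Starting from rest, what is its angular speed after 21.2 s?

ω ≈ 1470 rad/s

I = ½MR² = (1/2)(18.0)(0.189)² = 0.3215 kg·m².
α = τ/I = 22.3/0.3215 = 69.36 rad/s².
ω = ω₀ + αt = 0 + (69.36)(21.2) = 1471 rad/s.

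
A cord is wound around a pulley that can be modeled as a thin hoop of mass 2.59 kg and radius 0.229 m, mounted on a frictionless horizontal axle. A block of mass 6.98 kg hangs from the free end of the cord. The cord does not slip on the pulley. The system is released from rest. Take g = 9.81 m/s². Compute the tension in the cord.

I = MR² = (2.59)(0.229)² = 0.1358 kg·m².
Block: mg − T = ma. Pulley: TR = Iα. No-slip: a = αR, so T = (I/R²)a = 2.590·a.
Then mg = (m + 2.590)a, so a = (6.98)(9.81)/(6.98 + 2.590) = 7.155 m/s².
T = 2.590·a = 18.53 N.

T ≈ 18.5 N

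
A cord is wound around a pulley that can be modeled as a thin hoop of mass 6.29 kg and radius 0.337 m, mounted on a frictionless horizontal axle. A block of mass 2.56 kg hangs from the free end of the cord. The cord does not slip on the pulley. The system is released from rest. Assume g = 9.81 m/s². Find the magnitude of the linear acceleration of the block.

I = MR² = (6.29)(0.337)² = 0.7143 kg·m².
Block: mg − T = ma. Pulley: TR = Iα. No-slip: a = αR, so T = (I/R²)a = 6.290·a.
Then mg = (m + 6.290)a, so a = (2.56)(9.81)/(2.56 + 6.290) = 2.838 m/s².

a ≈ 2.84 m/s²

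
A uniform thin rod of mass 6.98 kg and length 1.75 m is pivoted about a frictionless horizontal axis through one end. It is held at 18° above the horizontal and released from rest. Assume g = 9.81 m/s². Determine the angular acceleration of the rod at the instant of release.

About the pivot, I = (1/3)ML² = (1/3)(6.98)(1.75)² = 7.125 kg·m².
The weight acts at the center, a distance L/2 = 0.8750 m from the pivot; τ = Mg(L/2) cos 18° = 56.98 N·m.
α = τ/I = 56.98/7.125 = 7.997 rad/s².
(Equivalently α = (3g/(2L)) cos 18° = 7.997 rad/s².)

α ≈ 8.00 rad/s²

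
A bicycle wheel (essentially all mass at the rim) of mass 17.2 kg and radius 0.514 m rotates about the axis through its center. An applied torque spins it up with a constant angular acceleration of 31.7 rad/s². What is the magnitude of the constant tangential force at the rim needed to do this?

F ≈ 280 N

I = MR² = (17.2)(0.514)² = 4.544 kg·m².
The required torque is τ = Iα = (4.544)(31.70) = 144.1 N·m.
A tangential force at the rim gives τ = FR, so F = τ/R = 144.1/0.514 = 280.3 N.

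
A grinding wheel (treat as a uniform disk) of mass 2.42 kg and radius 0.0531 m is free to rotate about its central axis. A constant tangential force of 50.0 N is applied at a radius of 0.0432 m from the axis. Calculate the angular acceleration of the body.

α ≈ 633 rad/s²

I = ½MR² = (1/2)(2.42)(0.0531)² = 0.003412 kg·m².
τ = F·r = (50.0)(0.0432) = 2.160 N·m.
Newton's second law for rotation, τ = Iα, gives α = τ/I = 2.160/0.003412 = 633.1 rad/s².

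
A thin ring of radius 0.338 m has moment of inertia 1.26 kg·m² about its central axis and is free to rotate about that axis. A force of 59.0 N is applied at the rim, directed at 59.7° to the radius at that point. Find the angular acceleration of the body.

α ≈ 13.7 rad/s²

Only the tangential component produces torque: τ = F R sinθ = (59.0)(0.338) sin 59.7° = 17.22 N·m.
Newton's second law for rotation, τ = Iα, gives α = τ/I = 17.22/1.260 = 13.66 rad/s².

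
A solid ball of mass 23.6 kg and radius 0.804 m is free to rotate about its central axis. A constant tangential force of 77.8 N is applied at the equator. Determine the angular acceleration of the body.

α ≈ 10.3 rad/s²

I = (2/5)MR² = (2/5)(23.6)(0.804)² = 6.102 kg·m².
τ = F R = (77.8)(0.804) = 62.55 N·m.
From τ = Iα: α = 62.55/6.102 = 10.25 rad/s².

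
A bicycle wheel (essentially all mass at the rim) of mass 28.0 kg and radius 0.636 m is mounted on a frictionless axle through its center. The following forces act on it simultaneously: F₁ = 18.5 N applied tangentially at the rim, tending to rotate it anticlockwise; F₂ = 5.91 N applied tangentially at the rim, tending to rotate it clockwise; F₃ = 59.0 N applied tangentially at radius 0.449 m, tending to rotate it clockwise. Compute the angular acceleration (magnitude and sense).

α ≈ 1.63 rad/s², clockwise

I = MR² = (28.0)(0.636)² = 11.33 kg·m².
Taking anticlockwise as positive: τ₁ = +(18.5)(0.636) = +11.77 N·m; τ₂ = −(5.91)(0.636) = −3.759 N·m; τ₃ = −(59.0)(0.449) = −26.49 N·m.
Net torque τ = -18.48 N·m.
α = τ/I = -18.48/11.33 = -1.632 rad/s².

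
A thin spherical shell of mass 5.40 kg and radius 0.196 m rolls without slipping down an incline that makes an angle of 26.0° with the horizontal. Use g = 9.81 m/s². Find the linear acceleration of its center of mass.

Translation along the incline: Mg sinθ − f = Ma.
Rotation about the center: fR = Iα with I = (2/3)MR². No-slip gives a = αR, so f = (I/R²)a = (2/3)M a.
Substituting: Mg sinθ = (1 + 0.6667)Ma, so a = g sinθ/(1 + 0.6667) = (9.81) sin 26.0° / 1.667 = 2.580 m/s².

a ≈ 2.58 m/s²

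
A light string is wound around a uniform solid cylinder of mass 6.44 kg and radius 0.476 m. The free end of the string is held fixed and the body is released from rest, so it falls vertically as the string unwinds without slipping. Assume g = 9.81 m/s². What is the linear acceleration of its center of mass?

a ≈ 6.54 m/s²

Translation: Mg − T = Ma. Rotation about the center: TR = Iα with I = ½MR².
With a = αR: T = (I/R²)a = (1/2)M a, so Mg = (1 + 0.5000)Ma.
a = g/(1 + 0.5000) = 9.81/1.500 = 6.540 m/s².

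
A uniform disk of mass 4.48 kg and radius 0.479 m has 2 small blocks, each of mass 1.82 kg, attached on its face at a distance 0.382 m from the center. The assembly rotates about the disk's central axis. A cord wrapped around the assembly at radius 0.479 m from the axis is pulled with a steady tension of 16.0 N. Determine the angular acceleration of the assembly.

α ≈ 7.33 rad/s²

I_disk = ½MR² = ½(4.48)(0.479)² = 0.5139 kg·m².
I_blocks = 2·m·r² = 2(1.82)(0.382)² = 0.5312 kg·m².
Total I = 1.045 kg·m².
τ = F r = (16.0)(0.479) = 7.664 N·m.
α = τ/I = 7.664/1.045 = 7.333 rad/s².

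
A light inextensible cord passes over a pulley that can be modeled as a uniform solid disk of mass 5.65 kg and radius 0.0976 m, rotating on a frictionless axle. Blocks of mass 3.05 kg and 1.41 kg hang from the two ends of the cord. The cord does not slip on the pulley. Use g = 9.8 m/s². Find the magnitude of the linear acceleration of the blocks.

I = ½MR² = (1/2)(5.65)(0.0976)² = 0.02691 kg·m².
Heavier block: m₁g − T₁ = m₁a. Lighter block: T₂ − m₂g = m₂a.
Pulley: (T₁ − T₂)R = Iα = I(a/R), so T₁ − T₂ = (I/R²)a = (1/2)M_p a = 2.825·a.
Adding the three: (m₁ − m₂)g = (m₁ + m₂ + 2.825)a, so a = (3.05 − 1.41)(9.8)/(3.05 + 1.41 + 2.825) = 2.206 m/s².

a ≈ 2.21 m/s²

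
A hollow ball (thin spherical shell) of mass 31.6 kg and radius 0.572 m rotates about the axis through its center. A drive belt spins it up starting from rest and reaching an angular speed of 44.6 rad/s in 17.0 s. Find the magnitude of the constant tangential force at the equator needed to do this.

I = (2/3)MR² = (2/3)(31.6)(0.572)² = 6.893 kg·m².
α = Δω/Δt = (44.6 − 0)/17.0 = 2.624 rad/s².
The required torque is τ = Iα = (6.893)(2.624) = 18.08 N·m.
A tangential force at the equator gives τ = FR, so F = τ/R = 18.08/0.572 = 31.61 N.

F ≈ 31.6 N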